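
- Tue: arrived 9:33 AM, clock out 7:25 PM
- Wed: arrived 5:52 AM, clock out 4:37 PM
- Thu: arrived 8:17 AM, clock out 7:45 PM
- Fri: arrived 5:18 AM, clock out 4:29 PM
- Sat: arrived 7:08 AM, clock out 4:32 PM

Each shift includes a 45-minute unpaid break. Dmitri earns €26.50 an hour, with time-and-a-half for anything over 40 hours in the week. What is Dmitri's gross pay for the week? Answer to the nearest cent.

Tue: 9:33 AM–7:25 PM = 9 h 52 min; less 45 min break → 9 h 7 min
Wed: 5:52 AM–4:37 PM = 10 h 45 min; less 45 min break → 10 h 0 min
Thu: 8:17 AM–7:45 PM = 11 h 28 min; less 45 min break → 10 h 43 min
Fri: 5:18 AM–4:29 PM = 11 h 11 min; less 45 min break → 10 h 26 min
Sat: 7:08 AM–4:32 PM = 9 h 24 min; less 45 min break → 8 h 39 min
Total worked: 48 h 55 min = 2935 min.
Regular 40 h 0 min = 2400 min at €26.50/h; overtime 8 h 55 min = 535 min at €39.75/h.
Pay = (2400 × €26.50 + 535 × €39.75) ÷ 60 = €1414.44.

€1414.44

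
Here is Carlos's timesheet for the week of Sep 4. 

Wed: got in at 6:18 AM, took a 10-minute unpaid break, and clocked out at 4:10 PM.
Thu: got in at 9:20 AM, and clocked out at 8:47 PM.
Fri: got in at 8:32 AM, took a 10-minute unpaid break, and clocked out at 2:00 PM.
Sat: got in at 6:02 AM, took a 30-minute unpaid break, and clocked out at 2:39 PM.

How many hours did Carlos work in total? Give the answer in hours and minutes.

Wed: 6:18 AM–4:10 PM = 9 h 52 min; less 10 min break → 9 h 42 min
Thu: 9:20 AM–8:47 PM = 11 h 27 min
Fri: 8:32 AM–2:00 PM = 5 h 28 min; less 10 min break → 5 h 18 min
Sat: 6:02 AM–2:39 PM = 8 h 37 min; less 30 min break → 8 h 7 min
Total: 9 h 42 min + 11 h 27 min + 5 h 18 min + 8 h 7 min = 34 h 34 min.

34 h 34 min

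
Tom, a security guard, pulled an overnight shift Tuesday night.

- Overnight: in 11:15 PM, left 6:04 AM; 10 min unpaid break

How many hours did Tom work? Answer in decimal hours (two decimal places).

Overnight: 11:15 PM → midnight = 0 h 45 min; midnight → 6:04 AM = 6 h 4 min; span 6 h 49 min; less 10 min break → 6 h 39 min

6.65 hours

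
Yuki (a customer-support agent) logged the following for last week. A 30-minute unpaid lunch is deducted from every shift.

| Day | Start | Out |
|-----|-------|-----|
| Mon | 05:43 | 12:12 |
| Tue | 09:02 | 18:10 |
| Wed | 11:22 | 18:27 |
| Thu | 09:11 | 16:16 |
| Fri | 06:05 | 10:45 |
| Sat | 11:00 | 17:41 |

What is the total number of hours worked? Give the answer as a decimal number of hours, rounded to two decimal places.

Mon: 05:43–12:12 = 6 h 29 min; less 30 min break → 5 h 59 min
Tue: 09:02–18:10 = 9 h 8 min; less 30 min break → 8 h 38 min
Wed: 11:22–18:27 = 7 h 5 min; less 30 min break → 6 h 35 min
Thu: 09:11–16:16 = 7 h 5 min; less 30 min break → 6 h 35 min
Fri: 06:05–10:45 = 4 h 40 min; less 30 min break → 4 h 10 min
Sat: 11:00–17:41 = 6 h 41 min; less 30 min break → 6 h 11 min
Total: 5 h 59 min + 8 h 38 min + 6 h 35 min + 6 h 35 min + 4 h 10 min + 6 h 11 min = 38 h 8 min.

38.13 hours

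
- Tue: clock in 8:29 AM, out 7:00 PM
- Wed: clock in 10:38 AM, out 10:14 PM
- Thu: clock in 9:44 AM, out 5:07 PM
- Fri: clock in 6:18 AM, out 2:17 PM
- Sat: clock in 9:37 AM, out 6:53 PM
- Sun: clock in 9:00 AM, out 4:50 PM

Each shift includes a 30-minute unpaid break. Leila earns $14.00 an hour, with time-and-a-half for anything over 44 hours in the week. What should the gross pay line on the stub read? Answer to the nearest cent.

Tue: 8:29 AM–7:00 PM = 10 h 31 min; less 30 min break → 10 h 1 min
Wed: 10:38 AM–10:14 PM = 11 h 36 min; less 30 min break → 11 h 6 min
Thu: 9:44 AM–5:07 PM = 7 h 23 min; less 30 min break → 6 h 53 min
Fri: 6:18 AM–2:17 PM = 7 h 59 min; less 30 min break → 7 h 29 min
Sat: 9:37 AM–6:53 PM = 9 h 16 min; less 30 min break → 8 h 46 min
Sun: 9:00 AM–4:50 PM = 7 h 50 min; less 30 min break → 7 h 20 min
Total worked: 51 h 35 min = 3095 min.
Regular 44 h 0 min = 2640 min at $14.00/h; overtime 7 h 35 min = 455 min at $21.00/h.
Pay = (2640 × $14.00 + 455 × $21.00) ÷ 60 = $775.25.

$775.25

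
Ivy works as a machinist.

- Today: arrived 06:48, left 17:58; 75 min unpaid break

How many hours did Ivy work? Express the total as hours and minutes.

Today: 06:48–17:58 = 11 h 10 min; less 75 min break → 9 h 55 min

9 h 55 min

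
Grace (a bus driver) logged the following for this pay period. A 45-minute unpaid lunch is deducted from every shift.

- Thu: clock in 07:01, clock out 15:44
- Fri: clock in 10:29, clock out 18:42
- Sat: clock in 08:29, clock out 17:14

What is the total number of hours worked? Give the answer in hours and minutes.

Thu: 07:01–15:44 = 8 h 43 min; less 45 min break → 7 h 58 min
Fri: 10:29–18:42 = 8 h 13 min; less 45 min break → 7 h 28 min
Sat: 08:29–17:14 = 8 h 45 min; less 45 min break → 8 h 0 min
Total: 7 h 58 min + 7 h 28 min + 8 h 0 min = 23 h 26 min.

23 h 26 min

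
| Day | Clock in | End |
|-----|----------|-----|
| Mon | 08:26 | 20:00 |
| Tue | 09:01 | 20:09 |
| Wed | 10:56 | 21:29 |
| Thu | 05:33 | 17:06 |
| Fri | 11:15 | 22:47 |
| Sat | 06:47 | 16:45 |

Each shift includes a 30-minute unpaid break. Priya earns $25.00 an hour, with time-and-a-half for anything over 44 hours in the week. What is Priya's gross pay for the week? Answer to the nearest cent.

Mon: 08:26–20:00 = 11 h 34 min; less 30 min break → 11 h 4 min
Tue: 09:01–20:09 = 11 h 8 min; less 30 min break → 10 h 38 min
Wed: 10:56–21:29 = 10 h 33 min; less 30 min break → 10 h 3 min
Thu: 05:33–17:06 = 11 h 33 min; less 30 min break → 11 h 3 min
Fri: 11:15–22:47 = 11 h 32 min; less 30 min break → 11 h 2 min
Sat: 06:47–16:45 = 9 h 58 min; less 30 min break → 9 h 28 min
Total worked: 63 h 18 min = 3798 min.
Regular 44 h 0 min = 2640 min at $25.00/h; overtime 19 h 18 min = 1158 min at $37.50/h.
Pay = (2640 × $25.00 + 1158 × $37.50) ÷ 60 = $1823.75.

$1823.75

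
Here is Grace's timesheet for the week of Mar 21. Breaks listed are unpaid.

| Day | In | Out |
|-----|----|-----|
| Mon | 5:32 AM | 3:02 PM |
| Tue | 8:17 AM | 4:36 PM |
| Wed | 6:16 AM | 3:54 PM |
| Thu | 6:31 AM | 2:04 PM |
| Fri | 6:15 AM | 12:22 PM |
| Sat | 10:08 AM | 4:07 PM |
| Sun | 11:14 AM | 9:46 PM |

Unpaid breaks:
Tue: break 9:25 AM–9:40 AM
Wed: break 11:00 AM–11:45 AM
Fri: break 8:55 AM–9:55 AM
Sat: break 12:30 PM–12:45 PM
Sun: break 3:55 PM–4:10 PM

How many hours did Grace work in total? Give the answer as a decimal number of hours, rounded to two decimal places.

Mon: 5:32 AM–3:02 PM = 9 h 30 min
Tue: 8:17 AM–4:36 PM = 8 h 19 min; less 15 min break → 8 h 4 min
Wed: 6:16 AM–3:54 PM = 9 h 38 min; less 45 min break → 8 h 53 min
Thu: 6:31 AM–2:04 PM = 7 h 33 min
Fri: 6:15 AM–12:22 PM = 6 h 7 min; less 60 min break → 5 h 7 min
Sat: 10:08 AM–4:07 PM = 5 h 59 min; less 15 min break → 5 h 44 min
Sun: 11:14 AM–9:46 PM = 10 h 32 min; less 15 min break → 10 h 17 min
Total: 9 h 30 min + 8 h 4 min + 8 h 53 min + 7 h 33 min + 5 h 7 min + 5 h 44 min + 10 h 17 min = 55 h 8 min.

55.13 hours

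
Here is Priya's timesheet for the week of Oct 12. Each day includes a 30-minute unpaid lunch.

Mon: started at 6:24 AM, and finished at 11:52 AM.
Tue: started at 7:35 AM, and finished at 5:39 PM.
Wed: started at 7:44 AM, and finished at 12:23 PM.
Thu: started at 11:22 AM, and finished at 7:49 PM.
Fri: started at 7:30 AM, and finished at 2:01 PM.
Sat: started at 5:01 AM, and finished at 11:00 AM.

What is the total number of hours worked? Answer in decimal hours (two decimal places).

38.13 hours

Mon: 6:24 AM–11:52 AM = 5 h 28 min; less 30 min break → 4 h 58 min
Tue: 7:35 AM–5:39 PM = 10 h 4 min; less 30 min break → 9 h 34 min
Wed: 7:44 AM–12:23 PM = 4 h 39 min; less 30 min break → 4 h 9 min
Thu: 11:22 AM–7:49 PM = 8 h 27 min; less 30 min break → 7 h 57 min
Fri: 7:30 AM–2:01 PM = 6 h 31 min; less 30 min break → 6 h 1 min
Sat: 5:01 AM–11:00 AM = 5 h 59 min; less 30 min break → 5 h 29 min
Total: 4 h 58 min + 9 h 34 min + 4 h 9 min + 7 h 57 min + 6 h 1 min + 5 h 29 min = 38 h 8 min.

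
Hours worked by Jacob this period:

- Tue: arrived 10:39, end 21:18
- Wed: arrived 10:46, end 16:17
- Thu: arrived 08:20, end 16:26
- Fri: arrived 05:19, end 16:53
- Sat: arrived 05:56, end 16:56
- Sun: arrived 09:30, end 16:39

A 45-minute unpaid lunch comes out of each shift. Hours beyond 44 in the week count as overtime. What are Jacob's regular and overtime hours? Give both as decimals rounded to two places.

Tue: 10:39–21:18 = 10 h 39 min; less 45 min break → 9 h 54 min
Wed: 10:46–16:17 = 5 h 31 min; less 45 min break → 4 h 46 min
Thu: 08:20–16:26 = 8 h 6 min; less 45 min break → 7 h 21 min
Fri: 05:19–16:53 = 11 h 34 min; less 45 min break → 10 h 49 min
Sat: 05:56–16:56 = 11 h 0 min; less 45 min break → 10 h 15 min
Sun: 09:30–16:39 = 7 h 9 min; less 45 min break → 6 h 24 min
Total worked: 49 h 29 min = 49.48 h.
Threshold 44 h → overtime 5 h 29 min, regular 44 h 0 min.

Regular 44.00 hours, overtime 5.48 hours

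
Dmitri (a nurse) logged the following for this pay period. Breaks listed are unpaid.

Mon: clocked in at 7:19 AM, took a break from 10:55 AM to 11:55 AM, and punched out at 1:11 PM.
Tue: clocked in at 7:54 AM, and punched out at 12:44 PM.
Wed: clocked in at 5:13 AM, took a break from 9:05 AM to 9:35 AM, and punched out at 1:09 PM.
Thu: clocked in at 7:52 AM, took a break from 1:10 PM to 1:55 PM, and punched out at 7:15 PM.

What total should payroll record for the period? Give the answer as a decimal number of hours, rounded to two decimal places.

27.77 hours

Mon: 7:19 AM–1:11 PM = 5 h 52 min; less 60 min break → 4 h 52 min
Tue: 7:54 AM–12:44 PM = 4 h 50 min
Wed: 5:13 AM–1:09 PM = 7 h 56 min; less 30 min break → 7 h 26 min
Thu: 7:52 AM–7:15 PM = 11 h 23 min; less 45 min break → 10 h 38 min
Total: 4 h 52 min + 4 h 50 min + 7 h 26 min + 10 h 38 min = 27 h 46 min.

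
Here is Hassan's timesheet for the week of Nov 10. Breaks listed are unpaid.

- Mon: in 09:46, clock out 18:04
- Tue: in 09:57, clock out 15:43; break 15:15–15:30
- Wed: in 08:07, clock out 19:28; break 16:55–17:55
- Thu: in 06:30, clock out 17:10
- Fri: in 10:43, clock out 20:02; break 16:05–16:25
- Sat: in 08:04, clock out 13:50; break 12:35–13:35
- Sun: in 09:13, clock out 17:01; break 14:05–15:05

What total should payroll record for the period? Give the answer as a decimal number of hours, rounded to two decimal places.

55.38 hours

Mon: 09:46–18:04 = 8 h 18 min
Tue: 09:57–15:43 = 5 h 46 min; less 15 min break → 5 h 31 min
Wed: 08:07–19:28 = 11 h 21 min; less 60 min break → 10 h 21 min
Thu: 06:30–17:10 = 10 h 40 min
Fri: 10:43–20:02 = 9 h 19 min; less 20 min break → 8 h 59 min
Sat: 08:04–13:50 = 5 h 46 min; less 60 min break → 4 h 46 min
Sun: 09:13–17:01 = 7 h 48 min; less 60 min break → 6 h 48 min
Total: 8 h 18 min + 5 h 31 min + 10 h 21 min + 10 h 40 min + 8 h 59 min + 4 h 46 min + 6 h 48 min = 55 h 23 min.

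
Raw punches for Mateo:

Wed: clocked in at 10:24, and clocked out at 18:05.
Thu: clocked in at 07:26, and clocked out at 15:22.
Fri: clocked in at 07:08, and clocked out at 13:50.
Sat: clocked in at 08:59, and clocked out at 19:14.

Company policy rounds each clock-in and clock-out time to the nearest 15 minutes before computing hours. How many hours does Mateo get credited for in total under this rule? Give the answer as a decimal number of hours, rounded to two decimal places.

32.00 hours

Wed: in 10:24→10:30, out 18:05→18:00; 7 h 30 min
Thu: in 07:26→07:30, out 15:22→15:15; 7 h 45 min
Fri: in 07:08→07:15, out 13:50→13:45; 6 h 30 min
Sat: in 08:59→09:00, out 19:14→19:15; 10 h 15 min
Total credited: 32 h 0 min.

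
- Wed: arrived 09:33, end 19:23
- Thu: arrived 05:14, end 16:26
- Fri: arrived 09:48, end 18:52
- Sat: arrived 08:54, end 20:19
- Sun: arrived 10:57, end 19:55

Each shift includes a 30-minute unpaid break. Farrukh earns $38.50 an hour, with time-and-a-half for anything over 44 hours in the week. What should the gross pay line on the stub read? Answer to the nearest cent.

$1924.04

Wed: 09:33–19:23 = 9 h 50 min; less 30 min break → 9 h 20 min
Thu: 05:14–16:26 = 11 h 12 min; less 30 min break → 10 h 42 min
Fri: 09:48–18:52 = 9 h 4 min; less 30 min break → 8 h 34 min
Sat: 08:54–20:19 = 11 h 25 min; less 30 min break → 10 h 55 min
Sun: 10:57–19:55 = 8 h 58 min; less 30 min break → 8 h 28 min
Total worked: 47 h 59 min = 2879 min.
Regular 44 h 0 min = 2640 min at $38.50/h; overtime 3 h 59 min = 239 min at $57.75/h.
Pay = (2640 × $38.50 + 239 × $57.75) ÷ 60 = $1924.04.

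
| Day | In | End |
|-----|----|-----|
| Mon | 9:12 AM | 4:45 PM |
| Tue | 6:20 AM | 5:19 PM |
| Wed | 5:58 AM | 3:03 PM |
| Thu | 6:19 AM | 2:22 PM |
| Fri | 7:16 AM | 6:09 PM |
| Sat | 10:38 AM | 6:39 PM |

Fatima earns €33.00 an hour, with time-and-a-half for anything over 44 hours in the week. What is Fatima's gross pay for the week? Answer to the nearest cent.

Mon: 9:12 AM–4:45 PM = 7 h 33 min
Tue: 6:20 AM–5:19 PM = 10 h 59 min
Wed: 5:58 AM–3:03 PM = 9 h 5 min
Thu: 6:19 AM–2:22 PM = 8 h 3 min
Fri: 7:16 AM–6:09 PM = 10 h 53 min
Sat: 10:38 AM–6:39 PM = 8 h 1 min
Total worked: 54 h 34 min = 3274 min.
Regular 44 h 0 min = 2640 min at €33.00/h; overtime 10 h 34 min = 634 min at €49.50/h.
Pay = (2640 × €33.00 + 634 × €49.50) ÷ 60 = €1975.05.

€1975.05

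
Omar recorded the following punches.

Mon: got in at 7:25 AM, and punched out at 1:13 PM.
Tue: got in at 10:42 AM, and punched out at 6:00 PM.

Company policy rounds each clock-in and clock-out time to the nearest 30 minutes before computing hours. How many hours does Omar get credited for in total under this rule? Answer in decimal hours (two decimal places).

Mon: in 7:25 AM→7:30 AM, out 1:13 PM→1:00 PM; 5 h 30 min
Tue: in 10:42 AM→10:30 AM, out 6:00 PM→6:00 PM; 7 h 30 min
Total credited: 13 h 0 min.

13.00 hours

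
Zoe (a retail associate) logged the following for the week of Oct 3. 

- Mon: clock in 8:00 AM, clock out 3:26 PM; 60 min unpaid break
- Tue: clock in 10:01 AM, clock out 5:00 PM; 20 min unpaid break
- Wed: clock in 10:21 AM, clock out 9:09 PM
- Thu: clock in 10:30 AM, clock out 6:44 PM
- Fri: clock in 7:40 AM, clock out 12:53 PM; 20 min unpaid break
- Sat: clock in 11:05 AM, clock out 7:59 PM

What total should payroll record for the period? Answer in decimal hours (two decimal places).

45.90 hours

Mon: 8:00 AM–3:26 PM = 7 h 26 min; less 60 min break → 6 h 26 min
Tue: 10:01 AM–5:00 PM = 6 h 59 min; less 20 min break → 6 h 39 min
Wed: 10:21 AM–9:09 PM = 10 h 48 min
Thu: 10:30 AM–6:44 PM = 8 h 14 min
Fri: 7:40 AM–12:53 PM = 5 h 13 min; less 20 min break → 4 h 53 min
Sat: 11:05 AM–7:59 PM = 8 h 54 min
Total: 6 h 26 min + 6 h 39 min + 10 h 48 min + 8 h 14 min + 4 h 53 min + 8 h 54 min = 45 h 54 min.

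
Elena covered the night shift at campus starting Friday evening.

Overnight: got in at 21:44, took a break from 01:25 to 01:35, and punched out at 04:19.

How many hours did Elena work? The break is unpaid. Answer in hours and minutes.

6 h 25 min

Overnight: 21:44 → midnight = 2 h 16 min; midnight → 04:19 = 4 h 19 min; span 6 h 35 min; less 10 min break → 6 h 25 min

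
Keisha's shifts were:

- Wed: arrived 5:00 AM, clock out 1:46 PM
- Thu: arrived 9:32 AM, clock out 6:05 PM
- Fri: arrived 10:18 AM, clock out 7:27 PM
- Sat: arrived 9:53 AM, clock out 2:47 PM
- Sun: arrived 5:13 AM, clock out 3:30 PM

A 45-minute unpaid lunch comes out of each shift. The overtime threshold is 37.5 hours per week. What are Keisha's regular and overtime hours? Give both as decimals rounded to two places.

Wed: 5:00 AM–1:46 PM = 8 h 46 min; less 45 min break → 8 h 1 min
Thu: 9:32 AM–6:05 PM = 8 h 33 min; less 45 min break → 7 h 48 min
Fri: 10:18 AM–7:27 PM = 9 h 9 min; less 45 min break → 8 h 24 min
Sat: 9:53 AM–2:47 PM = 4 h 54 min; less 45 min break → 4 h 9 min
Sun: 5:13 AM–3:30 PM = 10 h 17 min; less 45 min break → 9 h 32 min
Total worked: 37 h 54 min = 37.90 h.
Threshold 37.5 h → overtime 0 h 24 min, regular 37 h 30 min.

Regular 37.50 hours, overtime 0.40 hours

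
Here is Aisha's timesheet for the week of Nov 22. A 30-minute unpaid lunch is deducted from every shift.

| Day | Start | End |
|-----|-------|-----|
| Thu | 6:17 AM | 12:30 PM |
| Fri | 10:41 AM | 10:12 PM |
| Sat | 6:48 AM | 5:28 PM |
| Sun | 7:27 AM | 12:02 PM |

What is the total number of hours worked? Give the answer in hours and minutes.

Thu: 6:17 AM–12:30 PM = 6 h 13 min; less 30 min break → 5 h 43 min
Fri: 10:41 AM–10:12 PM = 11 h 31 min; less 30 min break → 11 h 1 min
Sat: 6:48 AM–5:28 PM = 10 h 40 min; less 30 min break → 10 h 10 min
Sun: 7:27 AM–12:02 PM = 4 h 35 min; less 30 min break → 4 h 5 min
Total: 5 h 43 min + 11 h 1 min + 10 h 10 min + 4 h 5 min = 30 h 59 min.

30 h 59 min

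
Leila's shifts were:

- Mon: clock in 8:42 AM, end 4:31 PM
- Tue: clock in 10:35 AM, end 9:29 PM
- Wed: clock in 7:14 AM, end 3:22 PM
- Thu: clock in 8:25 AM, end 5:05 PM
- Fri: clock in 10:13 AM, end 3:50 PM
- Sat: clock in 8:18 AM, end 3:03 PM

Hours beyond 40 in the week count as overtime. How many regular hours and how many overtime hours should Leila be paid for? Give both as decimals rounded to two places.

Regular 40.00 hours, overtime 7.88 hours

Mon: 8:42 AM–4:31 PM = 7 h 49 min
Tue: 10:35 AM–9:29 PM = 10 h 54 min
Wed: 7:14 AM–3:22 PM = 8 h 8 min
Thu: 8:25 AM–5:05 PM = 8 h 40 min
Fri: 10:13 AM–3:50 PM = 5 h 37 min
Sat: 8:18 AM–3:03 PM = 6 h 45 min
Total worked: 47 h 53 min = 47.88 h.
Threshold 40 h → overtime 7 h 53 min, regular 40 h 0 min.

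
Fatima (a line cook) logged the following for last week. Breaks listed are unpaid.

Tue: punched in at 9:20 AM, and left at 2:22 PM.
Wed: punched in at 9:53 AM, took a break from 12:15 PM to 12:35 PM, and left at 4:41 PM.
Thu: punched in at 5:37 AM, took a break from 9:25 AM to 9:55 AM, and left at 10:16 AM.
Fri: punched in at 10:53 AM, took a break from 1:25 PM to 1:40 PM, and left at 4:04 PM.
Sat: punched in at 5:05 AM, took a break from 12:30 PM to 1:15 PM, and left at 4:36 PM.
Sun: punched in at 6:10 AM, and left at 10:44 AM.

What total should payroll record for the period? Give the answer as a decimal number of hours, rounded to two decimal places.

35.92 hours

Tue: 9:20 AM–2:22 PM = 5 h 2 min
Wed: 9:53 AM–4:41 PM = 6 h 48 min; less 20 min break → 6 h 28 min
Thu: 5:37 AM–10:16 AM = 4 h 39 min; less 30 min break → 4 h 9 min
Fri: 10:53 AM–4:04 PM = 5 h 11 min; less 15 min break → 4 h 56 min
Sat: 5:05 AM–4:36 PM = 11 h 31 min; less 45 min break → 10 h 46 min
Sun: 6:10 AM–10:44 AM = 4 h 34 min
Total: 5 h 2 min + 6 h 28 min + 4 h 9 min + 4 h 56 min + 10 h 46 min + 4 h 34 min = 35 h 55 min.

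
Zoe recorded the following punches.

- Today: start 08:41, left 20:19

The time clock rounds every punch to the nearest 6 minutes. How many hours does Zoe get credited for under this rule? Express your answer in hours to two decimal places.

Today: in 08:41→08:42, out 20:19→20:18; 11 h 36 min

11.60 hours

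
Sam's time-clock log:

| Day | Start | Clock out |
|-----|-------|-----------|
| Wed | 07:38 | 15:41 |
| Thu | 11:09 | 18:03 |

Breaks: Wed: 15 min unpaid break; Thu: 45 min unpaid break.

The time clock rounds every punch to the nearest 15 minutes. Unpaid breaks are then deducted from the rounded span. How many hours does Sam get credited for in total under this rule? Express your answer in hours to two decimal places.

Wed: in 07:38→07:45, out 15:41→15:45; 8 h 0 min − 15 min = 7 h 45 min
Thu: in 11:09→11:15, out 18:03→18:00; 6 h 45 min − 45 min = 6 h 0 min
Total credited: 13 h 45 min.

13.75 hours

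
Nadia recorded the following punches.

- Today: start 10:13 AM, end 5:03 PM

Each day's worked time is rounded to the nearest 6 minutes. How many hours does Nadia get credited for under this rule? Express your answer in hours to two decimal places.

Today: 10:13 AM–5:03 PM = 6 h 50 min → rounds to 6 h 48 min

6.80 hours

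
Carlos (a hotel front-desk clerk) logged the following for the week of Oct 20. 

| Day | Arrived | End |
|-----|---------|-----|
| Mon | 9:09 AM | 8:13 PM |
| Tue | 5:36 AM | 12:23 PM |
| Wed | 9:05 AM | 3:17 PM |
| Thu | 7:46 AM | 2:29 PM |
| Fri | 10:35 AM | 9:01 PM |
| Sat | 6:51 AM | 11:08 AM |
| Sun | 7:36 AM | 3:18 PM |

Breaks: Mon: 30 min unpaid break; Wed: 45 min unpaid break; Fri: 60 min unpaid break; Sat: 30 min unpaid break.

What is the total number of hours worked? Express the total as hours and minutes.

Mon: 9:09 AM–8:13 PM = 11 h 4 min; less 30 min break → 10 h 34 min
Tue: 5:36 AM–12:23 PM = 6 h 47 min
Wed: 9:05 AM–3:17 PM = 6 h 12 min; less 45 min break → 5 h 27 min
Thu: 7:46 AM–2:29 PM = 6 h 43 min
Fri: 10:35 AM–9:01 PM = 10 h 26 min; less 60 min break → 9 h 26 min
Sat: 6:51 AM–11:08 AM = 4 h 17 min; less 30 min break → 3 h 47 min
Sun: 7:36 AM–3:18 PM = 7 h 42 min
Total: 10 h 34 min + 6 h 47 min + 5 h 27 min + 6 h 43 min + 9 h 26 min + 3 h 47 min + 7 h 42 min = 50 h 26 min.

50 h 26 min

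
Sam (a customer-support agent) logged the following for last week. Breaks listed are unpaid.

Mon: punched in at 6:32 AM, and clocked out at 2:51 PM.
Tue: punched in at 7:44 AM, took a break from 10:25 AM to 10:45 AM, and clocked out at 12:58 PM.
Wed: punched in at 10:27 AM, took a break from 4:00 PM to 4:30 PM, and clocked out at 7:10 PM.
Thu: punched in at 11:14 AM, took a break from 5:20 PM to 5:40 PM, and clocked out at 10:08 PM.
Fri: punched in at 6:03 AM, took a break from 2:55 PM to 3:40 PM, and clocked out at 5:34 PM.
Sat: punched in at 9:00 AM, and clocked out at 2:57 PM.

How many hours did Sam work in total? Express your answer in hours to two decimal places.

48.72 hours

Mon: 6:32 AM–2:51 PM = 8 h 19 min
Tue: 7:44 AM–12:58 PM = 5 h 14 min; less 20 min break → 4 h 54 min
Wed: 10:27 AM–7:10 PM = 8 h 43 min; less 30 min break → 8 h 13 min
Thu: 11:14 AM–10:08 PM = 10 h 54 min; less 20 min break → 10 h 34 min
Fri: 6:03 AM–5:34 PM = 11 h 31 min; less 45 min break → 10 h 46 min
Sat: 9:00 AM–2:57 PM = 5 h 57 min
Total: 8 h 19 min + 4 h 54 min + 8 h 13 min + 10 h 34 min + 10 h 46 min + 5 h 57 min = 48 h 43 min.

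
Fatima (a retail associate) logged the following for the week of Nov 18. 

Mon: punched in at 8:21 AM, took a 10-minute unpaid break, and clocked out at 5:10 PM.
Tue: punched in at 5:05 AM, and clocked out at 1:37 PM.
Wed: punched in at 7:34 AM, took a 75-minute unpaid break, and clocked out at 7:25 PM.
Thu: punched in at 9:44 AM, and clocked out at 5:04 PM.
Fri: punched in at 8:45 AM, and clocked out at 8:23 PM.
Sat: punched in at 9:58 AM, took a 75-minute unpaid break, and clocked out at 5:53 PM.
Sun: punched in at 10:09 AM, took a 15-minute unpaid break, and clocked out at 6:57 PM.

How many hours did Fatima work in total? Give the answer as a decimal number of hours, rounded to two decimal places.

Mon: 8:21 AM–5:10 PM = 8 h 49 min; less 10 min break → 8 h 39 min
Tue: 5:05 AM–1:37 PM = 8 h 32 min
Wed: 7:34 AM–7:25 PM = 11 h 51 min; less 75 min break → 10 h 36 min
Thu: 9:44 AM–5:04 PM = 7 h 20 min
Fri: 8:45 AM–8:23 PM = 11 h 38 min
Sat: 9:58 AM–5:53 PM = 7 h 55 min; less 75 min break → 6 h 40 min
Sun: 10:09 AM–6:57 PM = 8 h 48 min; less 15 min break → 8 h 33 min
Total: 8 h 39 min + 8 h 32 min + 10 h 36 min + 7 h 20 min + 11 h 38 min + 6 h 40 min + 8 h 33 min = 61 h 58 min.

61.97 hours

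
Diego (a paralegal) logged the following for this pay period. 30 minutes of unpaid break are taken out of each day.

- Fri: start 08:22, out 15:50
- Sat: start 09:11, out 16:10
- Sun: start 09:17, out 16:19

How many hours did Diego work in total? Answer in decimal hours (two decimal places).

19.98 hours

Fri: 08:22–15:50 = 7 h 28 min; less 30 min break → 6 h 58 min
Sat: 09:11–16:10 = 6 h 59 min; less 30 min break → 6 h 29 min
Sun: 09:17–16:19 = 7 h 2 min; less 30 min break → 6 h 32 min
Total: 6 h 58 min + 6 h 29 min + 6 h 32 min = 19 h 59 min.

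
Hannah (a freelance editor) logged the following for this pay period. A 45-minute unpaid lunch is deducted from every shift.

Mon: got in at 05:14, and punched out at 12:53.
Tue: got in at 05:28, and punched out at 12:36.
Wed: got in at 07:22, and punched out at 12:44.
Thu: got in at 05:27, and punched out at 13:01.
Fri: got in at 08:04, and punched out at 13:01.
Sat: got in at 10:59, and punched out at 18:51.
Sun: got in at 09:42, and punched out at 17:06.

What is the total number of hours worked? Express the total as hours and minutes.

Mon: 05:14–12:53 = 7 h 39 min; less 45 min break → 6 h 54 min
Tue: 05:28–12:36 = 7 h 8 min; less 45 min break → 6 h 23 min
Wed: 07:22–12:44 = 5 h 22 min; less 45 min break → 4 h 37 min
Thu: 05:27–13:01 = 7 h 34 min; less 45 min break → 6 h 49 min
Fri: 08:04–13:01 = 4 h 57 min; less 45 min break → 4 h 12 min
Sat: 10:59–18:51 = 7 h 52 min; less 45 min break → 7 h 7 min
Sun: 09:42–17:06 = 7 h 24 min; less 45 min break → 6 h 39 min
Total: 6 h 54 min + 6 h 23 min + 4 h 37 min + 6 h 49 min + 4 h 12 min + 7 h 7 min + 6 h 39 min = 42 h 41 min.

42 h 41 min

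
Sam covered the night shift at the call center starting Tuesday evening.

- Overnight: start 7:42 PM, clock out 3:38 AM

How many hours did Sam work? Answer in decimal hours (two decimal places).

Overnight: 7:42 PM → midnight = 4 h 18 min; midnight → 3:38 AM = 3 h 38 min; span 7 h 56 min

7.93 hours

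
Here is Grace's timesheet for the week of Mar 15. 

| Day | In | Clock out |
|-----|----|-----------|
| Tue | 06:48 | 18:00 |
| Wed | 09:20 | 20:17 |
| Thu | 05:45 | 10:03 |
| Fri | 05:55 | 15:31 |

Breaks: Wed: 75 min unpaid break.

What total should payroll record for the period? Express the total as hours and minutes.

Tue: 06:48–18:00 = 11 h 12 min
Wed: 09:20–20:17 = 10 h 57 min; less 75 min break → 9 h 42 min
Thu: 05:45–10:03 = 4 h 18 min
Fri: 05:55–15:31 = 9 h 36 min
Total: 11 h 12 min + 9 h 42 min + 4 h 18 min + 9 h 36 min = 34 h 48 min.

34 h 48 min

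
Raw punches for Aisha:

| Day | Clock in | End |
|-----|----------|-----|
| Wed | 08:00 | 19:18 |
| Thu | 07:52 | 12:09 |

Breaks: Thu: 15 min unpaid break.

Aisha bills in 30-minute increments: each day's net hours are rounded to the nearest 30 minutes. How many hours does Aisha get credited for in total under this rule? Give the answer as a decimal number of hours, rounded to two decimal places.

15.50 hours

Wed: 08:00–19:18 = 11 h 18 min → rounds to 11 h 30 min
Thu: 07:52–12:09 = 4 h 17 min − 15 min = 4 h 2 min → rounds to 4 h 0 min
Total credited: 15 h 30 min.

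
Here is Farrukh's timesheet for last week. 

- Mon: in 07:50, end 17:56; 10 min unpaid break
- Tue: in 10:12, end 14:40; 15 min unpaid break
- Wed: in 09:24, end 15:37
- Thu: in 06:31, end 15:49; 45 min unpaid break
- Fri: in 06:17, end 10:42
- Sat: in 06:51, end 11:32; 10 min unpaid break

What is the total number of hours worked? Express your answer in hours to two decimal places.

Mon: 07:50–17:56 = 10 h 6 min; less 10 min break → 9 h 56 min
Tue: 10:12–14:40 = 4 h 28 min; less 15 min break → 4 h 13 min
Wed: 09:24–15:37 = 6 h 13 min
Thu: 06:31–15:49 = 9 h 18 min; less 45 min break → 8 h 33 min
Fri: 06:17–10:42 = 4 h 25 min
Sat: 06:51–11:32 = 4 h 41 min; less 10 min break → 4 h 31 min
Total: 9 h 56 min + 4 h 13 min + 6 h 13 min + 8 h 33 min + 4 h 25 min + 4 h 31 min = 37 h 51 min.

37.85 hours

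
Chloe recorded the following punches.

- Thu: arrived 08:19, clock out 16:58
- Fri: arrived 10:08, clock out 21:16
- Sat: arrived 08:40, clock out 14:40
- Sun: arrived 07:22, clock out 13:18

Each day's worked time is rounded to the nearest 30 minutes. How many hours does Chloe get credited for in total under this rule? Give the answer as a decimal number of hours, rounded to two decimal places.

31.50 hours

Thu: 08:19–16:58 = 8 h 39 min → rounds to 8 h 30 min
Fri: 10:08–21:16 = 11 h 8 min → rounds to 11 h 0 min
Sat: 08:40–14:40 = 6 h 0 min → rounds to 6 h 0 min
Sun: 07:22–13:18 = 5 h 56 min → rounds to 6 h 0 min
Total credited: 31 h 30 min.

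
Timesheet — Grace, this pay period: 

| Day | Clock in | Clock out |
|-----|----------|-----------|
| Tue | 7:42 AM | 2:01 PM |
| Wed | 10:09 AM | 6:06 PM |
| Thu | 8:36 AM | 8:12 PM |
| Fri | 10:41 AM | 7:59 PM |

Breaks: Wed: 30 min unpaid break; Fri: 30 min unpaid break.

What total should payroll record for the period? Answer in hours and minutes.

34 h 10 min

Tue: 7:42 AM–2:01 PM = 6 h 19 min
Wed: 10:09 AM–6:06 PM = 7 h 57 min; less 30 min break → 7 h 27 min
Thu: 8:36 AM–8:12 PM = 11 h 36 min
Fri: 10:41 AM–7:59 PM = 9 h 18 min; less 30 min break → 8 h 48 min
Total: 6 h 19 min + 7 h 27 min + 11 h 36 min + 8 h 48 min = 34 h 10 min.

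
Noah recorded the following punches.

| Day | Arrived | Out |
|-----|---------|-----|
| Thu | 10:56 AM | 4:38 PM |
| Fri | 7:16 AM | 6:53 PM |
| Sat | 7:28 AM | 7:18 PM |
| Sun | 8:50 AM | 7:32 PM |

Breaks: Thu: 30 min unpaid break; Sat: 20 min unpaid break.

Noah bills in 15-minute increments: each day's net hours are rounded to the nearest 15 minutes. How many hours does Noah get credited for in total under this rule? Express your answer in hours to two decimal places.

Thu: 10:56 AM–4:38 PM = 5 h 42 min − 30 min = 5 h 12 min → rounds to 5 h 15 min
Fri: 7:16 AM–6:53 PM = 11 h 37 min → rounds to 11 h 30 min
Sat: 7:28 AM–7:18 PM = 11 h 50 min − 20 min = 11 h 30 min → rounds to 11 h 30 min
Sun: 8:50 AM–7:32 PM = 10 h 42 min → rounds to 10 h 45 min
Total credited: 39 h 0 min.

39.00 hours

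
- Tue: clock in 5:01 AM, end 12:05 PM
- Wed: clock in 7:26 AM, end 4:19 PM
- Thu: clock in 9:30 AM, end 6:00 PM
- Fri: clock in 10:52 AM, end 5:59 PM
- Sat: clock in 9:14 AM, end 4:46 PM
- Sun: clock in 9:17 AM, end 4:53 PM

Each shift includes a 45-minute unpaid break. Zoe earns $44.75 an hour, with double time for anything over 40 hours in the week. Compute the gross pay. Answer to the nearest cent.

Tue: 5:01 AM–12:05 PM = 7 h 4 min; less 45 min break → 6 h 19 min
Wed: 7:26 AM–4:19 PM = 8 h 53 min; less 45 min break → 8 h 8 min
Thu: 9:30 AM–6:00 PM = 8 h 30 min; less 45 min break → 7 h 45 min
Fri: 10:52 AM–5:59 PM = 7 h 7 min; less 45 min break → 6 h 22 min
Sat: 9:14 AM–4:46 PM = 7 h 32 min; less 45 min break → 6 h 47 min
Sun: 9:17 AM–4:53 PM = 7 h 36 min; less 45 min break → 6 h 51 min
Total worked: 42 h 12 min = 2532 min.
Regular 40 h 0 min = 2400 min at $44.75/h; overtime 2 h 12 min = 132 min at $89.50/h.
Pay = (2400 × $44.75 + 132 × $89.50) ÷ 60 = $1986.90.

$1986.90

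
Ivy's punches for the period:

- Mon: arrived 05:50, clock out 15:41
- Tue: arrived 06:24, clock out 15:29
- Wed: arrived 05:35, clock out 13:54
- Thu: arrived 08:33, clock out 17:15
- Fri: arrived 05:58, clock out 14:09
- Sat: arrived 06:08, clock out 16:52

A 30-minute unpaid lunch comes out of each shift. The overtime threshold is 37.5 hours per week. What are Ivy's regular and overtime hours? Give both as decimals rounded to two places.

Regular 37.50 hours, overtime 14.37 hours

Mon: 05:50–15:41 = 9 h 51 min; less 30 min break → 9 h 21 min
Tue: 06:24–15:29 = 9 h 5 min; less 30 min break → 8 h 35 min
Wed: 05:35–13:54 = 8 h 19 min; less 30 min break → 7 h 49 min
Thu: 08:33–17:15 = 8 h 42 min; less 30 min break → 8 h 12 min
Fri: 05:58–14:09 = 8 h 11 min; less 30 min break → 7 h 41 min
Sat: 06:08–16:52 = 10 h 44 min; less 30 min break → 10 h 14 min
Total worked: 51 h 52 min = 51.87 h.
Threshold 37.5 h → overtime 14 h 22 min, regular 37 h 30 min.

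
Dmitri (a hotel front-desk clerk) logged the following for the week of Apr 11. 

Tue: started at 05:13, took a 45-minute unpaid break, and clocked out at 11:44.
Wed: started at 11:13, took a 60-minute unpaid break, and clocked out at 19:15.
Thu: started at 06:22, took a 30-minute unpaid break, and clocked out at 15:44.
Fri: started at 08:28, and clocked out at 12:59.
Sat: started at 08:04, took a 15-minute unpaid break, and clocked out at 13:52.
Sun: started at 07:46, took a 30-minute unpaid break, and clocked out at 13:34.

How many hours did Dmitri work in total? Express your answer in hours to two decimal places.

Tue: 05:13–11:44 = 6 h 31 min; less 45 min break → 5 h 46 min
Wed: 11:13–19:15 = 8 h 2 min; less 60 min break → 7 h 2 min
Thu: 06:22–15:44 = 9 h 22 min; less 30 min break → 8 h 52 min
Fri: 08:28–12:59 = 4 h 31 min
Sat: 08:04–13:52 = 5 h 48 min; less 15 min break → 5 h 33 min
Sun: 07:46–13:34 = 5 h 48 min; less 30 min break → 5 h 18 min
Total: 5 h 46 min + 7 h 2 min + 8 h 52 min + 4 h 31 min + 5 h 33 min + 5 h 18 min = 37 h 2 min.

37.03 hours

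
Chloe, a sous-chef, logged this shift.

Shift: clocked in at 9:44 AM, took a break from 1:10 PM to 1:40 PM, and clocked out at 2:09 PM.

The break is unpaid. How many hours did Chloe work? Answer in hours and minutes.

Shift: 9:44 AM–2:09 PM = 4 h 25 min; less 30 min break → 3 h 55 min

3 h 55 min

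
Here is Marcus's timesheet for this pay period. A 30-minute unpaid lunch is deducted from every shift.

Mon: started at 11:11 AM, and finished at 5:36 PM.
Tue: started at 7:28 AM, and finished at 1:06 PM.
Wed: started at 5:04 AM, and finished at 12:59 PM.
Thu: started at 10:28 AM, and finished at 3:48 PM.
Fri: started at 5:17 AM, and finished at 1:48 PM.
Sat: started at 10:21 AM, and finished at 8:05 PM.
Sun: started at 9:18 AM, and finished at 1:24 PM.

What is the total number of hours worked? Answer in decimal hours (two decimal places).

44.15 hours

Mon: 11:11 AM–5:36 PM = 6 h 25 min; less 30 min break → 5 h 55 min
Tue: 7:28 AM–1:06 PM = 5 h 38 min; less 30 min break → 5 h 8 min
Wed: 5:04 AM–12:59 PM = 7 h 55 min; less 30 min break → 7 h 25 min
Thu: 10:28 AM–3:48 PM = 5 h 20 min; less 30 min break → 4 h 50 min
Fri: 5:17 AM–1:48 PM = 8 h 31 min; less 30 min break → 8 h 1 min
Sat: 10:21 AM–8:05 PM = 9 h 44 min; less 30 min break → 9 h 14 min
Sun: 9:18 AM–1:24 PM = 4 h 6 min; less 30 min break → 3 h 36 min
Total: 5 h 55 min + 5 h 8 min + 7 h 25 min + 4 h 50 min + 8 h 1 min + 9 h 14 min + 3 h 36 min = 44 h 9 min.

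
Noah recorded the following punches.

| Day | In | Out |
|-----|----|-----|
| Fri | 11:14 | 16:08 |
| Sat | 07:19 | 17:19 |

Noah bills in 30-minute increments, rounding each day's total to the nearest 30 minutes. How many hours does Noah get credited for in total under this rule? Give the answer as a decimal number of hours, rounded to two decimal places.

Fri: 11:14–16:08 = 4 h 54 min → rounds to 5 h 0 min
Sat: 07:19–17:19 = 10 h 0 min → rounds to 10 h 0 min
Total credited: 15 h 0 min.

15.00 hours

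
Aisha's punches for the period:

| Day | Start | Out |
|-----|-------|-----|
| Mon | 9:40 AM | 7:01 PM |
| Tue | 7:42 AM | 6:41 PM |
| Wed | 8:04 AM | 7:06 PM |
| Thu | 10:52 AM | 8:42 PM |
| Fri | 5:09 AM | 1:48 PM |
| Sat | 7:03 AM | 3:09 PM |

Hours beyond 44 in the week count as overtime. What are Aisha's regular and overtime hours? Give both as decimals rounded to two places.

Regular 44.00 hours, overtime 13.95 hours

Mon: 9:40 AM–7:01 PM = 9 h 21 min
Tue: 7:42 AM–6:41 PM = 10 h 59 min
Wed: 8:04 AM–7:06 PM = 11 h 2 min
Thu: 10:52 AM–8:42 PM = 9 h 50 min
Fri: 5:09 AM–1:48 PM = 8 h 39 min
Sat: 7:03 AM–3:09 PM = 8 h 6 min
Total worked: 57 h 57 min = 57.95 h.
Threshold 44 h → overtime 13 h 57 min, regular 44 h 0 min.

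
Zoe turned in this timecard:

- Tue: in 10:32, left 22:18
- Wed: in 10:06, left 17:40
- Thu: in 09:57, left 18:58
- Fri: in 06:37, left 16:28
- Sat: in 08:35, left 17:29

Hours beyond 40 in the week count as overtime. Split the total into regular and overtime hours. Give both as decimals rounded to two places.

Regular 40.00 hours, overtime 7.10 hours

Tue: 10:32–22:18 = 11 h 46 min
Wed: 10:06–17:40 = 7 h 34 min
Thu: 09:57–18:58 = 9 h 1 min
Fri: 06:37–16:28 = 9 h 51 min
Sat: 08:35–17:29 = 8 h 54 min
Total worked: 47 h 6 min = 47.10 h.
Threshold 40 h → overtime 7 h 6 min, regular 40 h 0 min.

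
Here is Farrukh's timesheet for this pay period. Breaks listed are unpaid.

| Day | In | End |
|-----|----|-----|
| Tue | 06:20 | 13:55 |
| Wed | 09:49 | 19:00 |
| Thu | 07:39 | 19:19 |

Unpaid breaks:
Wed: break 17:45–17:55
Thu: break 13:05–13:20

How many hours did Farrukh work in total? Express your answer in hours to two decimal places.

28.02 hours

Tue: 06:20–13:55 = 7 h 35 min
Wed: 09:49–19:00 = 9 h 11 min; less 10 min break → 9 h 1 min
Thu: 07:39–19:19 = 11 h 40 min; less 15 min break → 11 h 25 min
Total: 7 h 35 min + 9 h 1 min + 11 h 25 min = 28 h 1 min.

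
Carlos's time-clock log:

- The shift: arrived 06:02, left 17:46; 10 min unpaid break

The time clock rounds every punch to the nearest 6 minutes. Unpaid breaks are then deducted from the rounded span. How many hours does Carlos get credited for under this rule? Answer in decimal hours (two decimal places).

11.63 hours

The shift: in 06:02→06:00, out 17:46→17:48; 11 h 48 min − 10 min = 11 h 38 min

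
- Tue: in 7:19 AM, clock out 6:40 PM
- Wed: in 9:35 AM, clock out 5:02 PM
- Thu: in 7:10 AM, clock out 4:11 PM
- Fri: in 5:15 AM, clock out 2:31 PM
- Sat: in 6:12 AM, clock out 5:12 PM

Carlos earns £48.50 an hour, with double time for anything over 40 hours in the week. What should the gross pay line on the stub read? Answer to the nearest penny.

Tue: 7:19 AM–6:40 PM = 11 h 21 min
Wed: 9:35 AM–5:02 PM = 7 h 27 min
Thu: 7:10 AM–4:11 PM = 9 h 1 min
Fri: 5:15 AM–2:31 PM = 9 h 16 min
Sat: 6:12 AM–5:12 PM = 11 h 0 min
Total worked: 48 h 5 min = 2885 min.
Regular 40 h 0 min = 2400 min at £48.50/h; overtime 8 h 5 min = 485 min at £97.00/h.
Pay = (2400 × £48.50 + 485 × £97.00) ÷ 60 = £2724.08.

£2724.08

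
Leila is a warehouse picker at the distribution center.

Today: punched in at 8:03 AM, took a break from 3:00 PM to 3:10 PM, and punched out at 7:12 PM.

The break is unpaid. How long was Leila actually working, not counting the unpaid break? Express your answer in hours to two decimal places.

10.98 hours

Today: 8:03 AM–7:12 PM = 11 h 9 min; less 10 min break → 10 h 59 min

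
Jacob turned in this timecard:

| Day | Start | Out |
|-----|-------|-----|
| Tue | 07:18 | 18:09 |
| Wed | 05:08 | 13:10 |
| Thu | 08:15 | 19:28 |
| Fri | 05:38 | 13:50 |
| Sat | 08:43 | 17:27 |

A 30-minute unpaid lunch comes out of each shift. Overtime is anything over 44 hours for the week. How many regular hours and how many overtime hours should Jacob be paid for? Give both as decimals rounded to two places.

Regular 44.00 hours, overtime 0.53 hours

Tue: 07:18–18:09 = 10 h 51 min; less 30 min break → 10 h 21 min
Wed: 05:08–13:10 = 8 h 2 min; less 30 min break → 7 h 32 min
Thu: 08:15–19:28 = 11 h 13 min; less 30 min break → 10 h 43 min
Fri: 05:38–13:50 = 8 h 12 min; less 30 min break → 7 h 42 min
Sat: 08:43–17:27 = 8 h 44 min; less 30 min break → 8 h 14 min
Total worked: 44 h 32 min = 44.53 h.
Threshold 44 h → overtime 0 h 32 min, regular 44 h 0 min.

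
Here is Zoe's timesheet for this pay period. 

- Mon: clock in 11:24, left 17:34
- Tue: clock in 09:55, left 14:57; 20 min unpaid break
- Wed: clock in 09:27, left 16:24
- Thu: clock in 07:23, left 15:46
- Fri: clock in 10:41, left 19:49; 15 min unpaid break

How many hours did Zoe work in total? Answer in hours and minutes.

Mon: 11:24–17:34 = 6 h 10 min
Tue: 09:55–14:57 = 5 h 2 min; less 20 min break → 4 h 42 min
Wed: 09:27–16:24 = 6 h 57 min
Thu: 07:23–15:46 = 8 h 23 min
Fri: 10:41–19:49 = 9 h 8 min; less 15 min break → 8 h 53 min
Total: 6 h 10 min + 4 h 42 min + 6 h 57 min + 8 h 23 min + 8 h 53 min = 35 h 5 min.

35 h 5 min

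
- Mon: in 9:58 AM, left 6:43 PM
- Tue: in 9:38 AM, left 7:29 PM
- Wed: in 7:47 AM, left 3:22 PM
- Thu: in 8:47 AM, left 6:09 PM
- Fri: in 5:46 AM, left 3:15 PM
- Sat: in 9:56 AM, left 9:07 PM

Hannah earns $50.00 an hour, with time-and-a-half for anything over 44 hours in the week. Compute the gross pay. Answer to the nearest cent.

$3116.25

Mon: 9:58 AM–6:43 PM = 8 h 45 min
Tue: 9:38 AM–7:29 PM = 9 h 51 min
Wed: 7:47 AM–3:22 PM = 7 h 35 min
Thu: 8:47 AM–6:09 PM = 9 h 22 min
Fri: 5:46 AM–3:15 PM = 9 h 29 min
Sat: 9:56 AM–9:07 PM = 11 h 11 min
Total worked: 56 h 13 min = 3373 min.
Regular 44 h 0 min = 2640 min at $50.00/h; overtime 12 h 13 min = 733 min at $75.00/h.
Pay = (2640 × $50.00 + 733 × $75.00) ÷ 60 = $3116.25.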